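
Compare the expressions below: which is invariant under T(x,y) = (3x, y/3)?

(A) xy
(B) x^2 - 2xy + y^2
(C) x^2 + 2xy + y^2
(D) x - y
A

An expression E(x,y) is invariant under T if E(T(x,y)) = E(x,y). Here T(x,y) = (3x, y/3).
Substitute the transformed coordinates into each option and compare with the original:
(A) xy  ->  (3x)(y/3) = xy   [equals xy: invariant]
(B) x^2 - 2xy + y^2  ->  (3x)^2 - 2(3x)(y/3) + (y/3)^2 = 9x^2 - 2xy + y^2/9   [differs from x^2 - 2xy + y^2: not invariant]
(C) x^2 + 2xy + y^2  ->  (3x)^2 + 2(3x)(y/3) + (y/3)^2 = 9x^2 + 2xy + y^2/9   [differs from x^2 + 2xy + y^2: not invariant]
(D) x - y  ->  (3x) - (y/3) = 3x - y/3   [differs from x - y: not invariant]

Only option (A), xy, is unchanged by the transformation.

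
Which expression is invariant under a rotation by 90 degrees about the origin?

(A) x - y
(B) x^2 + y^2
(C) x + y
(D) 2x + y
B

A rotation by 90 degrees sends (x, y) to (-y, x).
Substitute the transformed coordinates into each option and compare with the original:
(A) x - y  ->  (-y) - (x) = -x - y   [differs from x - y: not invariant]
(B) x^2 + y^2  ->  (-y)^2 + (x)^2 = x^2 + y^2   [equals x^2 + y^2: invariant]
(C) x + y  ->  (-y) + (x) = x - y   [differs from x + y: not invariant]
(D) 2x + y  ->  2(-y) + (x) = x - 2y   [differs from 2x + y: not invariant]

Only option (B), x^2 + y^2, is unchanged by the transformation.
Geometrically, x^2 + y^2 is the squared distance from the origin, which every rotation about the origin preserves.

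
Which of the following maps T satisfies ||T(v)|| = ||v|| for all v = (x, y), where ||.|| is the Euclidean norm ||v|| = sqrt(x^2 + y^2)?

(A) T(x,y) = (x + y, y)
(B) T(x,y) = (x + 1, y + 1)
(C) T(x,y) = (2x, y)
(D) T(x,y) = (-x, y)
D

A transformation preserves a norm if ||T(v)|| = ||v|| for every v; a single vector where the norm changes rules an option out.

(A) T(x,y) = (x + y, y): v = (0, 1) has norm sqrt((0)^2 + (1)^2) = 1, but T(v) = (1, 1) has norm sqrt(2) -- not preserved.
(B) T(x,y) = (x + 1, y + 1): v = (1, 0) has norm sqrt((1)^2 + (0)^2) = 1, but T(v) = (2, 1) has norm sqrt(5) -- not preserved.
(C) T(x,y) = (2x, y): v = (1, 0) has norm sqrt((1)^2 + (0)^2) = 1, but T(v) = (2, 0) has norm 2 -- not preserved.
(D) T(x,y) = (-x, y): preserves the norm -- it is an orthogonal map (a rotation/reflection), and (-x)^2 + (y)^2 simplifies to x^2 + y^2.

Therefore the answer is (D).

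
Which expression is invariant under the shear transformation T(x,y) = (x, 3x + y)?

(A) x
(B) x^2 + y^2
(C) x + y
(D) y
A

Under the shear T(x,y) = (x, 3x + y):
Substitute the transformed coordinates into each option and compare with the original:
(A) x  ->  (x) = x   [equals x: invariant]
(B) x^2 + y^2  ->  (x)^2 + (3x + y)^2 = 10x^2 + 6xy + y^2   [differs from x^2 + y^2: not invariant]
(C) x + y  ->  (x) + (3x + y) = 4x + y   [differs from x + y: not invariant]
(D) y  ->  (3x + y) = 3x + y   [differs from y: not invariant]

Only option (A), x, is unchanged by the transformation.
A vertical shear moves points parallel to the y-axis, so the x-coordinate (and any function of x alone) is unchanged.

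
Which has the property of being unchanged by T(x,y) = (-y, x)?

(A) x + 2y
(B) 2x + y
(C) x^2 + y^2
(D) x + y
C

An expression E(x,y) is invariant under T if E(T(x,y)) = E(x,y). Here T(x,y) = (-y, x).
Substitute the transformed coordinates into each option and compare with the original:
(A) x + 2y  ->  (-y) + 2(x) = 2x - y   [differs from x + 2y: not invariant]
(B) 2x + y  ->  2(-y) + (x) = x - 2y   [differs from 2x + y: not invariant]
(C) x^2 + y^2  ->  (-y)^2 + (x)^2 = x^2 + y^2   [equals x^2 + y^2: invariant]
(D) x + y  ->  (-y) + (x) = x - y   [differs from x + y: not invariant]

Only option (C), x^2 + y^2, is unchanged by the transformation.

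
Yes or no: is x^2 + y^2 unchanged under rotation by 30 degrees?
Yes

Applying rotation by 30 degrees: x' = x*cos(30 degrees) - y*sin(30 degrees) = sqrt(3)x/2 - y/2, y' = x*sin(30 degrees) + y*cos(30 degrees) = x/2 + sqrt(3)y/2

Substituting into x^2 + y^2:
(sqrt(3)x/2 - y/2)^2 + (x/2 + sqrt(3)y/2)^2
= x^2 + y^2

This equals the original expression x^2 + y^2, so it IS invariant.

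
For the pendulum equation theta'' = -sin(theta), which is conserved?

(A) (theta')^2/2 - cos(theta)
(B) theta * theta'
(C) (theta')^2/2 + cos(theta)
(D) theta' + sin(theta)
A

A first integral I satisfies dI/dt = 0 along every solution. Differentiate each option and use the equation of motion:
(A) d/dt[(theta')^2/2 - cos(theta)] = theta' theta'' + sin(theta) theta' = theta'(-sin(theta)) + theta' sin(theta) = 0
(B) d/dt[theta * theta'] = (theta')^2 + theta theta'' = (theta')^2 - theta sin(theta), not identically 0
(C) d/dt[(theta')^2/2 + cos(theta)] = theta' theta'' - sin(theta) theta' = -2 theta' sin(theta), not identically 0
(D) d/dt[theta' + sin(theta)] = theta'' + cos(theta) theta' = -sin(theta) + theta' cos(theta), not identically 0

Only (A) has zero time-derivative. This is the total energy: kinetic (theta')^2/2 plus potential -cos(theta).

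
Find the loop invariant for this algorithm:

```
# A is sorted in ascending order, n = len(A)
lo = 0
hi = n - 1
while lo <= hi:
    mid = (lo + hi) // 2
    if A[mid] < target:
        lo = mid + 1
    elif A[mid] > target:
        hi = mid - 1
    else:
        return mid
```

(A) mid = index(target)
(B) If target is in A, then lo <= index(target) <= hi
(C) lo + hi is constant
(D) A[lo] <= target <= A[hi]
B

A loop invariant must hold before the first iteration and be re-established by every execution of the body.

(B) If target is in A, then lo <= index(target) <= hi: Before the loop [lo, hi] = [0, n-1] covers every index. When A[mid] < target, sortedness puts target strictly to the right of mid, so setting lo = mid + 1 keeps index(target) in [lo, hi]; symmetrically for hi = mid - 1. Hence 'if target is in A then lo <= index(target) <= hi' holds after every iteration, and when lo > hi it proves target is absent.

The other options fail:
(A) mid = index(target): mid is just the current probe; it equals index(target) only on the iteration that returns.
(C) lo + hi is constant: each iteration moves exactly one of lo, hi, so lo + hi changes (e.g. 0 + (n-1) becomes (mid+1) + (n-1)).
(D) A[lo] <= target <= A[hi]: fails when target is not in A (e.g. target < A[0] already violates it before the loop), so it is not maintained in general.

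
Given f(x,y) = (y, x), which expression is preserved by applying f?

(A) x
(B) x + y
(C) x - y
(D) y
B

For f(x,y) = (y, x):
After applying f: x' = y, y' = x. So x' + y' = y + x = x + y.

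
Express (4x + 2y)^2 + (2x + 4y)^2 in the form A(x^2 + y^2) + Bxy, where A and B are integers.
20(x^2 + y^2) + 32xy

Expanding: (4x + 2y)^2 = 16x^2 + 16xy + 4y^2
(2x + 4y)^2 = 4x^2 + 16xy + 16y^2
Sum = (16+4)(x^2+y^2) + 32xy = 20(x^2 + y^2) + 32xy
This is symmetric in x and y.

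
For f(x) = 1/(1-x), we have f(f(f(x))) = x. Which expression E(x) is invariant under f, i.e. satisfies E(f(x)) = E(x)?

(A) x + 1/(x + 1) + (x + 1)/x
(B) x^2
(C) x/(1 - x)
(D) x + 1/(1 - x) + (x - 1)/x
D

Replace x by f(x) = 1/(1 - x) in each option and simplify. As a quick numerical cross-check, also compare E(3) with E(f(3)) = E(-1/2).

(A) x + 1/(x + 1) + (x + 1)/x  ->  (1/(1 - x)) + 1/((1/(1 - x)) + 1) + ((1/(1 - x)) + 1)/(1/(1 - x)) = (-x^3 + 6x^2 - 11x + 7)/(x^2 - 3x + 2); check: E(3) = 55/12 but E(-1/2) = 1/2.   [not invariant]
(B) x^2  ->  (1/(1 - x))^2 = (x - 1)^(-2); check: E(3) = 9 but E(-1/2) = 1/4.   [not invariant]
(C) x/(1 - x)  ->  (1/(1 - x))/(1 - (1/(1 - x))) = -1/x; check: E(3) = -3/2 but E(-1/2) = -1/3.   [not invariant]
(D) x + 1/(1 - x) + (x - 1)/x  ->  (1/(1 - x)) + 1/(1 - (1/(1 - x))) + ((1/(1 - x)) - 1)/(1/(1 - x)), which simplifies back to x + 1/(1 - x) + (x - 1)/x; check: E(3) = 19/6, E(-1/2) = 19/6.   [invariant]

Only (D) is unchanged. Indeed f(f(x)) = 1/(1 - 1/(1-x)) = (1-x)/(-x) = (x-1)/x, so E(x) = x + f(x) + f(f(x)) is the sum over the whole 3-cycle; applying f just permutes the three terms cyclically (x -> f(x) -> f(f(x)) -> x), leaving the sum unchanged.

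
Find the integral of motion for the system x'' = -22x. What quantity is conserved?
E = (x')^2 + 22x^2

Multiply the equation by x':
x' * x'' = -22x * x'
The left side is d/dt[(x')^2/2] and the right side is d/dt[-22x^2/2], so
d/dt[(x')^2/2 + 22x^2/2] = 0, i.e. (x')^2/2 + 22x^2/2 = constant.
Multiplying by 2, the integral of motion is E = (x')^2 + 22x^2.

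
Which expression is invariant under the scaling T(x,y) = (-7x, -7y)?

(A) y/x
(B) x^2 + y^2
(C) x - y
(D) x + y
A

Under the uniform scaling T(x,y) = (-7x, -7y):
Substitute the transformed coordinates into each option and compare with the original:
(A) y/x  ->  (-7y)/(-7x) = y/x   [equals y/x: invariant]
(B) x^2 + y^2  ->  (-7x)^2 + (-7y)^2 = 49x^2 + 49y^2   [differs from x^2 + y^2: not invariant]
(C) x - y  ->  (-7x) - (-7y) = -7x + 7y   [differs from x - y: not invariant]
(D) x + y  ->  (-7x) + (-7y) = -7x - 7y   [differs from x + y: not invariant]

Only option (A), y/x, is unchanged by the transformation.
The common factor -7 cancels in a ratio of coordinates, while sums, products and sums of squares pick up factors of -7 or 49.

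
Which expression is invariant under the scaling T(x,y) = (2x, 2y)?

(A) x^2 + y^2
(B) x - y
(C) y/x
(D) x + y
C

Under the uniform scaling T(x,y) = (2x, 2y):
Substitute the transformed coordinates into each option and compare with the original:
(A) x^2 + y^2  ->  (2x)^2 + (2y)^2 = 4x^2 + 4y^2   [differs from x^2 + y^2: not invariant]
(B) x - y  ->  (2x) - (2y) = 2x - 2y   [differs from x - y: not invariant]
(C) y/x  ->  (2y)/(2x) = y/x   [equals y/x: invariant]
(D) x + y  ->  (2x) + (2y) = 2x + 2y   [differs from x + y: not invariant]

Only option (C), y/x, is unchanged by the transformation.
The common factor 2 cancels in a ratio of coordinates, while sums, products and sums of squares pick up factors of 2 or 4.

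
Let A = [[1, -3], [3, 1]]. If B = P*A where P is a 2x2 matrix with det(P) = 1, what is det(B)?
10

By the multiplicative property of determinants, det(B) = det(P*A) = det(P) * det(A) = det(A),
so the determinant is invariant under multiplication by any determinant-1 matrix; we just need det(A).

det(A) = (1)(1) - (-3)(3) = 1 - (-9) = 10

Therefore det(B) = 1 * 10 = 10.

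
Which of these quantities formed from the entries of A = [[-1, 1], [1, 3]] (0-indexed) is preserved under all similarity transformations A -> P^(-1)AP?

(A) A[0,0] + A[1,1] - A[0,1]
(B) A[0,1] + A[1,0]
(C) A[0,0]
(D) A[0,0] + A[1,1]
D

A[0,0] + A[1,1] is the trace of A. By the cyclic property of the trace, tr(P^(-1)AP) = tr(APP^(-1)) = tr(A), so it is the same for every matrix similar to A.

The other combinations are not similarity invariants. For example, take P = [[1, 1], [1, 2]] (det P = 1), so P^(-1) = [[2, -1], [-1, 1]] and
B = P^(-1)AP = [[-4, -5], [4, 6]].
Evaluating each option on A and on B:
(A) A[0,0] + A[1,1] - A[0,1]: 1 for A, 7 for B -> changes
(B) A[0,1] + A[1,0]: 2 for A, -1 for B -> changes
(C) A[0,0]: -1 for A, -4 for B -> changes
(D) A[0,0] + A[1,1]: 2 for A, 2 for B -> unchanged

Only (D) A[0,0] + A[1,1] = 2 survives (and it does so for every P, not just this one), so it is the invariant.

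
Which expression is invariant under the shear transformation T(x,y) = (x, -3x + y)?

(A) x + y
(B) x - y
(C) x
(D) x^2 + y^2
C

Under the shear T(x,y) = (x, -3x + y):
Substitute the transformed coordinates into each option and compare with the original:
(A) x + y  ->  (x) + (-3x + y) = -2x + y   [differs from x + y: not invariant]
(B) x - y  ->  (x) - (-3x + y) = 4x - y   [differs from x - y: not invariant]
(C) x  ->  (x) = x   [equals x: invariant]
(D) x^2 + y^2  ->  (x)^2 + (-3x + y)^2 = 10x^2 - 6xy + y^2   [differs from x^2 + y^2: not invariant]

Only option (C), x, is unchanged by the transformation.
A vertical shear moves points parallel to the y-axis, so the x-coordinate (and any function of x alone) is unchanged.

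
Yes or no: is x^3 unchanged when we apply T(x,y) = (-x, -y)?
No

Substitute T(x,y) = (-x, -y) into the expression and compare with the original.

Original: x^3
After applying T: (-x)^3 = -x^3

This differs from the original x^3 (difference: -2x^3), so the expression is NOT invariant.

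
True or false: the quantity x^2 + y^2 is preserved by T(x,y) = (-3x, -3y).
False

Substitute T(x,y) = (-3x, -3y) into the expression and compare with the original.

Original: x^2 + y^2
After applying T: (-3x)^2 + (-3y)^2 = 9x^2 + 9y^2

This differs from the original x^2 + y^2 (difference: 8x^2 + 8y^2), so the expression is NOT invariant.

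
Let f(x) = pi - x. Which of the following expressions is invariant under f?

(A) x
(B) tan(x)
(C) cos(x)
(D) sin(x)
D

For f(x) = pi - x:
sin(pi - x) = sin(x), so sine is invariant under this transformation.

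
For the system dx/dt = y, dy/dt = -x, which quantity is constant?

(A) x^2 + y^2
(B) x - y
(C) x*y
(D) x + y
A

A first integral I satisfies dI/dt = 0 along every solution. Differentiate each option and use the equation of motion:
(A) d/dt[x^2 + y^2] = 2x*dx/dt + 2y*dy/dt = 2x*y + 2y*(-x) = 0
(B) d/dt[x - y] = y - (-x) = x + y, not identically 0
(C) d/dt[x*y] = (dx/dt)y + x(dy/dt) = y^2 - x^2, not identically 0
(D) d/dt[x + y] = y + (-x) = y - x, not identically 0

Only (A) has zero time-derivative. So x^2 + y^2 (the squared radius; trajectories are circles) is the conserved quantity.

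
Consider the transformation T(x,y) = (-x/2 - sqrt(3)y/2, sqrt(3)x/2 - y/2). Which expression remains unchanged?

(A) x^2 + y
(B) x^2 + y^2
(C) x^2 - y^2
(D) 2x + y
B

An expression E(x,y) is invariant under T if E(T(x,y)) = E(x,y). Here T(x,y) = (-x/2 - sqrt(3)y/2, sqrt(3)x/2 - y/2).
Substitute the transformed coordinates into each option and compare with the original:
(A) x^2 + y  ->  (-x/2 - sqrt(3)y/2)^2 + (sqrt(3)x/2 - y/2) = x^2/4 + sqrt(3)xy/2 + sqrt(3)x/2 + 3y^2/4 - y/2   [differs from x^2 + y: not invariant]
(B) x^2 + y^2  ->  (-x/2 - sqrt(3)y/2)^2 + (sqrt(3)x/2 - y/2)^2 = x^2 + y^2   [equals x^2 + y^2: invariant]
(C) x^2 - y^2  ->  (-x/2 - sqrt(3)y/2)^2 - (sqrt(3)x/2 - y/2)^2 = -x^2/2 + sqrt(3)xy + y^2/2   [differs from x^2 - y^2: not invariant]
(D) 2x + y  ->  2(-x/2 - sqrt(3)y/2) + (sqrt(3)x/2 - y/2) = -x + sqrt(3)x/2 - sqrt(3)y - y/2   [differs from 2x + y: not invariant]

Only option (B), x^2 + y^2, is unchanged by the transformation.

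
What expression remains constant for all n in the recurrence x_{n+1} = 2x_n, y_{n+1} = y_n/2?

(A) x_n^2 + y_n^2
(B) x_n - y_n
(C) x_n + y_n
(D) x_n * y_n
D

For the recurrence x_{n+1} = 2x_n, y_{n+1} = y_n/2:

x_{n+1} * y_{n+1} = (2x_n) * (y_n/2) = x_n * y_n
The product is conserved.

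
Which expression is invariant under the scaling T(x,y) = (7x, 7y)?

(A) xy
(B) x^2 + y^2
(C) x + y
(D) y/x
D

Under the uniform scaling T(x,y) = (7x, 7y):
Substitute the transformed coordinates into each option and compare with the original:
(A) xy  ->  (7x)(7y) = 49xy   [differs from xy: not invariant]
(B) x^2 + y^2  ->  (7x)^2 + (7y)^2 = 49x^2 + 49y^2   [differs from x^2 + y^2: not invariant]
(C) x + y  ->  (7x) + (7y) = 7x + 7y   [differs from x + y: not invariant]
(D) y/x  ->  (7y)/(7x) = y/x   [equals y/x: invariant]

Only option (D), y/x, is unchanged by the transformation.
The common factor 7 cancels in a ratio of coordinates, while sums, products and sums of squares pick up factors of 7 or 49.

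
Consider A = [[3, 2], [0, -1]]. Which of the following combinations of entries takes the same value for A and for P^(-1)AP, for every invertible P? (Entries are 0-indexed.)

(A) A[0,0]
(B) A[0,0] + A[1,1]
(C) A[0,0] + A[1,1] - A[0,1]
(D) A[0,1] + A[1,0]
B

A[0,0] + A[1,1] is the trace of A. By the cyclic property of the trace, tr(P^(-1)AP) = tr(APP^(-1)) = tr(A), so it is the same for every matrix similar to A.

The other combinations are not similarity invariants. For example, take P = [[2, 1], [1, 1]] (det P = 1), so P^(-1) = [[1, -1], [-1, 2]] and
B = P^(-1)AP = [[9, 6], [-10, -7]].
Evaluating each option on A and on B:
(A) A[0,0]: 3 for A, 9 for B -> changes
(B) A[0,0] + A[1,1]: 2 for A, 2 for B -> unchanged
(C) A[0,0] + A[1,1] - A[0,1]: 0 for A, -4 for B -> changes
(D) A[0,1] + A[1,0]: 2 for A, -4 for B -> changes

Only (B) A[0,0] + A[1,1] = 2 survives (and it does so for every P, not just this one), so it is the invariant.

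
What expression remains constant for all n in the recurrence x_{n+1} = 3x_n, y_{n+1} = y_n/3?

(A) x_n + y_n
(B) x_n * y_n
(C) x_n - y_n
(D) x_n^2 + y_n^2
B

For the recurrence x_{n+1} = 3x_n, y_{n+1} = y_n/3:

x_{n+1} * y_{n+1} = (3x_n) * (y_n/3) = x_n * y_n
The product is conserved.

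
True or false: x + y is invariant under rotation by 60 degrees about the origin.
False

Applying rotation by 60 degrees: x' = x*cos(60 degrees) - y*sin(60 degrees) = x/2 - sqrt(3)y/2, y' = x*sin(60 degrees) + y*cos(60 degrees) = sqrt(3)x/2 + y/2

Substituting into x + y:
(x/2 - sqrt(3)y/2) + (sqrt(3)x/2 + y/2)
= x/2 + sqrt(3)x/2 - sqrt(3)y/2 + y/2

This differs from the original expression x + y, so it is NOT invariant.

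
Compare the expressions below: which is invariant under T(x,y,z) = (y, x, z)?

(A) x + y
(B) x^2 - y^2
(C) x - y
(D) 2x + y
A

Apply T(x,y,z) = (y, x, z) to each option, i.e. replace (x, y, z) by the transformed coordinates.
Substitute the transformed coordinates into each option and compare with the original:
(A) x + y  ->  (y) + (x) = x + y   [equals x + y: invariant]
(B) x^2 - y^2  ->  (y)^2 - (x)^2 = -x^2 + y^2   [differs from x^2 - y^2: not invariant]
(C) x - y  ->  (y) - (x) = -x + y   [differs from x - y: not invariant]
(D) 2x + y  ->  2(y) + (x) = x + 2y   [differs from 2x + y: not invariant]

Only option (A), x + y, is unchanged by the transformation.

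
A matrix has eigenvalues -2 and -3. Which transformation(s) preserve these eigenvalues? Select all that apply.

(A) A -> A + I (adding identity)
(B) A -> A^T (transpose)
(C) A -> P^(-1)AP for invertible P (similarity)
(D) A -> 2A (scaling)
B and C

Eigenvalues are preserved by:
1. Similarity transformations: A -> P^(-1)AP (same characteristic polynomial)
2. Transpose: A^T has the same eigenvalues as A

Eigenvalues are NOT preserved by:
- Adding identity: eigenvalues become -2+1, -3+1
- Scaling: eigenvalues become -4, -6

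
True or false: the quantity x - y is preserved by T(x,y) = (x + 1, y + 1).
True

Substitute T(x,y) = (x + 1, y + 1) into the expression and compare with the original.

Original: x - y
After applying T: (x + 1) - (y + 1) = x - y

This is identical to the original x - y, so the expression is invariant.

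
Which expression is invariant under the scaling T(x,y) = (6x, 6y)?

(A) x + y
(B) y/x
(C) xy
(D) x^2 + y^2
B

Under the uniform scaling T(x,y) = (6x, 6y):
Substitute the transformed coordinates into each option and compare with the original:
(A) x + y  ->  (6x) + (6y) = 6x + 6y   [differs from x + y: not invariant]
(B) y/x  ->  (6y)/(6x) = y/x   [equals y/x: invariant]
(C) xy  ->  (6x)(6y) = 36xy   [differs from xy: not invariant]
(D) x^2 + y^2  ->  (6x)^2 + (6y)^2 = 36x^2 + 36y^2   [differs from x^2 + y^2: not invariant]

Only option (B), y/x, is unchanged by the transformation.
The common factor 6 cancels in a ratio of coordinates, while sums, products and sums of squares pick up factors of 6 or 36.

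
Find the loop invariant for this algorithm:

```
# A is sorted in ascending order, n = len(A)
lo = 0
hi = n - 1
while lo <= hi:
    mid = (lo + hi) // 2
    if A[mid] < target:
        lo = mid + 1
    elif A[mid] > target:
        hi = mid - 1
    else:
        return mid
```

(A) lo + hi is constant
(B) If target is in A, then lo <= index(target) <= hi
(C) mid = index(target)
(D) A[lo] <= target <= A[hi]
B

A loop invariant must hold before the first iteration and be re-established by every execution of the body.

(B) If target is in A, then lo <= index(target) <= hi: Before the loop [lo, hi] = [0, n-1] covers every index. When A[mid] < target, sortedness puts target strictly to the right of mid, so setting lo = mid + 1 keeps index(target) in [lo, hi]; symmetrically for hi = mid - 1. Hence 'if target is in A then lo <= index(target) <= hi' holds after every iteration, and when lo > hi it proves target is absent.

The other options fail:
(A) lo + hi is constant: each iteration moves exactly one of lo, hi, so lo + hi changes (e.g. 0 + (n-1) becomes (mid+1) + (n-1)).
(C) mid = index(target): mid is just the current probe; it equals index(target) only on the iteration that returns.
(D) A[lo] <= target <= A[hi]: fails when target is not in A (e.g. target < A[0] already violates it before the loop), so it is not maintained in general.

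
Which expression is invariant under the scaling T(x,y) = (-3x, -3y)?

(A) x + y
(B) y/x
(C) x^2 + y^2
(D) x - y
B

Under the uniform scaling T(x,y) = (-3x, -3y):
Substitute the transformed coordinates into each option and compare with the original:
(A) x + y  ->  (-3x) + (-3y) = -3x - 3y   [differs from x + y: not invariant]
(B) y/x  ->  (-3y)/(-3x) = y/x   [equals y/x: invariant]
(C) x^2 + y^2  ->  (-3x)^2 + (-3y)^2 = 9x^2 + 9y^2   [differs from x^2 + y^2: not invariant]
(D) x - y  ->  (-3x) - (-3y) = -3x + 3y   [differs from x - y: not invariant]

Only option (B), y/x, is unchanged by the transformation.
The common factor -3 cancels in a ratio of coordinates, while sums, products and sums of squares pick up factors of -3 or 9.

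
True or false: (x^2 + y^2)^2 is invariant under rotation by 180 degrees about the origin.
True

Applying rotation by 180 degrees: x' = x*cos(180 degrees) - y*sin(180 degrees) = -x, y' = x*sin(180 degrees) + y*cos(180 degrees) = -y

Substituting into (x^2 + y^2)^2:
((-x)^2 + (-y)^2)^2
= x^4 + 2x^2y^2 + y^4 = (x^2 + y^2)^2

This equals the original expression (x^2 + y^2)^2, so it IS invariant.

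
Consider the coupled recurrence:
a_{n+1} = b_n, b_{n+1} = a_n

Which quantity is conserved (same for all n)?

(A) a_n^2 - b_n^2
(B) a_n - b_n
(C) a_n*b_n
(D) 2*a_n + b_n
C

Replace a_n by a_{n+1} = b_n and b_n by b_{n+1} = a_n in each option and simplify:
(A) a_n^2 - b_n^2  ->  (b_n)^2 - (a_n)^2 = -a_n^2 + b_n^2   [not conserved]
(B) a_n - b_n  ->  (b_n) - (a_n) = -a_n + b_n   [not conserved]
(C) a_n*b_n  ->  (b_n)*(a_n) = a_n*b_n   [conserved]
(D) 2*a_n + b_n  ->  2*(b_n) + (a_n) = a_n + 2*b_n   [not conserved]

Only (C) a_n*b_n returns to itself after one step, so it is the conserved quantity.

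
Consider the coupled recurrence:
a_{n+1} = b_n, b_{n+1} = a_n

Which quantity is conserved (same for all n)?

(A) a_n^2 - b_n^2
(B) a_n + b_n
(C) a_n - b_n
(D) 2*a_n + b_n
B

Replace a_n by a_{n+1} = b_n and b_n by b_{n+1} = a_n in each option and simplify:
(A) a_n^2 - b_n^2  ->  (b_n)^2 - (a_n)^2 = -a_n^2 + b_n^2   [not conserved]
(B) a_n + b_n  ->  (b_n) + (a_n) = a_n + b_n   [conserved]
(C) a_n - b_n  ->  (b_n) - (a_n) = -a_n + b_n   [not conserved]
(D) 2*a_n + b_n  ->  2*(b_n) + (a_n) = a_n + 2*b_n   [not conserved]

Only (B) a_n + b_n returns to itself after one step, so it is the conserved quantity.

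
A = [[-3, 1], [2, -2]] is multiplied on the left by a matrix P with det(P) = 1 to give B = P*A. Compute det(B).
4

By the multiplicative property of determinants, det(B) = det(P*A) = det(P) * det(A) = det(A),
so the determinant is invariant under multiplication by any determinant-1 matrix; we just need det(A).

det(A) = (-3)(-2) - (1)(2) = 6 - 2 = 4

Therefore det(B) = 1 * 4 = 4.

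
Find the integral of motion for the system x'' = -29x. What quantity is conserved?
E = (x')^2 + 29x^2

Multiply the equation by x':
x' * x'' = -29x * x'
The left side is d/dt[(x')^2/2] and the right side is d/dt[-29x^2/2], so
d/dt[(x')^2/2 + 29x^2/2] = 0, i.e. (x')^2/2 + 29x^2/2 = constant.
Multiplying by 2, the integral of motion is E = (x')^2 + 29x^2.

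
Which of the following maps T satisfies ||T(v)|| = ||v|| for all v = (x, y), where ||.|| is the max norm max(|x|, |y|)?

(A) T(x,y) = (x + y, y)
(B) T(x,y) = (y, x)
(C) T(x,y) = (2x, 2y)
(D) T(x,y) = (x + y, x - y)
B

A transformation preserves a norm if ||T(v)|| = ||v|| for every v; a single vector where the norm changes rules an option out.

(A) T(x,y) = (x + y, y): v = (1, 1) has norm max(|1|, |1|) = 1, but T(v) = (2, 1) has norm 2 -- not preserved.
(B) T(x,y) = (y, x): preserves the norm -- it only permutes the coordinates and/or flips signs, which leaves max(|x|, |y|) unchanged.
(C) T(x,y) = (2x, 2y): v = (1, 0) has norm max(|1|, |0|) = 1, but T(v) = (2, 0) has norm 2 -- not preserved.
(D) T(x,y) = (x + y, x - y): v = (1, 1) has norm max(|1|, |1|) = 1, but T(v) = (2, 0) has norm 2 -- not preserved.

Therefore the answer is (B).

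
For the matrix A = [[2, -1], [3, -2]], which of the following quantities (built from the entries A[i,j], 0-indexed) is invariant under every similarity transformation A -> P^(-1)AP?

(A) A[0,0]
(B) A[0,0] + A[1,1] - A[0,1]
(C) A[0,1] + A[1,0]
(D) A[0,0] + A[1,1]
D

A[0,0] + A[1,1] is the trace of A. By the cyclic property of the trace, tr(P^(-1)AP) = tr(APP^(-1)) = tr(A), so it is the same for every matrix similar to A.

The other combinations are not similarity invariants. For example, take P = [[1, 2], [0, 1]] (det P = 1), so P^(-1) = [[1, -2], [0, 1]] and
B = P^(-1)AP = [[-4, -5], [3, 4]].
Evaluating each option on A and on B:
(A) A[0,0]: 2 for A, -4 for B -> changes
(B) A[0,0] + A[1,1] - A[0,1]: 1 for A, 5 for B -> changes
(C) A[0,1] + A[1,0]: 2 for A, -2 for B -> changes
(D) A[0,0] + A[1,1]: 0 for A, 0 for B -> unchanged

Only (D) A[0,0] + A[1,1] = 0 survives (and it does so for every P, not just this one), so it is the invariant.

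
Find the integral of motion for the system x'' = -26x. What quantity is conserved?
E = (x')^2 + 26x^2

Multiply the equation by x':
x' * x'' = -26x * x'
The left side is d/dt[(x')^2/2] and the right side is d/dt[-26x^2/2], so
d/dt[(x')^2/2 + 26x^2/2] = 0, i.e. (x')^2/2 + 26x^2/2 = constant.
Multiplying by 2, the integral of motion is E = (x')^2 + 26x^2.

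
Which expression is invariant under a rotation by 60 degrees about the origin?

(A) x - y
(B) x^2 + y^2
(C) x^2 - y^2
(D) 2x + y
B

A rotation by 60 degrees sends (x, y) to (x/2 - sqrt(3)y/2, sqrt(3)x/2 + y/2).
Substitute the transformed coordinates into each option and compare with the original:
(A) x - y  ->  (x/2 - sqrt(3)y/2) - (sqrt(3)x/2 + y/2) = -sqrt(3)x/2 + x/2 - sqrt(3)y/2 - y/2   [differs from x - y: not invariant]
(B) x^2 + y^2  ->  (x/2 - sqrt(3)y/2)^2 + (sqrt(3)x/2 + y/2)^2 = x^2 + y^2   [equals x^2 + y^2: invariant]
(C) x^2 - y^2  ->  (x/2 - sqrt(3)y/2)^2 - (sqrt(3)x/2 + y/2)^2 = -x^2/2 - sqrt(3)xy + y^2/2   [differs from x^2 - y^2: not invariant]
(D) 2x + y  ->  2(x/2 - sqrt(3)y/2) + (sqrt(3)x/2 + y/2) = sqrt(3)x/2 + x - sqrt(3)y + y/2   [differs from 2x + y: not invariant]

Only option (B), x^2 + y^2, is unchanged by the transformation.
Geometrically, x^2 + y^2 is the squared distance from the origin, which every rotation about the origin preserves.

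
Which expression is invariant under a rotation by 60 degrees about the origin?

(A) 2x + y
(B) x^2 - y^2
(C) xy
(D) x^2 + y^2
D

A rotation by 60 degrees sends (x, y) to (x/2 - sqrt(3)y/2, sqrt(3)x/2 + y/2).
Substitute the transformed coordinates into each option and compare with the original:
(A) 2x + y  ->  2(x/2 - sqrt(3)y/2) + (sqrt(3)x/2 + y/2) = sqrt(3)x/2 + x - sqrt(3)y + y/2   [differs from 2x + y: not invariant]
(B) x^2 - y^2  ->  (x/2 - sqrt(3)y/2)^2 - (sqrt(3)x/2 + y/2)^2 = -x^2/2 - sqrt(3)xy + y^2/2   [differs from x^2 - y^2: not invariant]
(C) xy  ->  (x/2 - sqrt(3)y/2)(sqrt(3)x/2 + y/2) = sqrt(3)x^2/4 - xy/2 - sqrt(3)y^2/4   [differs from xy: not invariant]
(D) x^2 + y^2  ->  (x/2 - sqrt(3)y/2)^2 + (sqrt(3)x/2 + y/2)^2 = x^2 + y^2   [equals x^2 + y^2: invariant]

Only option (D), x^2 + y^2, is unchanged by the transformation.
Geometrically, x^2 + y^2 is the squared distance from the origin, which every rotation about the origin preserves.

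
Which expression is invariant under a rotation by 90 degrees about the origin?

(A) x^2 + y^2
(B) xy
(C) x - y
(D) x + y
A

A rotation by 90 degrees sends (x, y) to (-y, x).
Substitute the transformed coordinates into each option and compare with the original:
(A) x^2 + y^2  ->  (-y)^2 + (x)^2 = x^2 + y^2   [equals x^2 + y^2: invariant]
(B) xy  ->  (-y)(x) = -xy   [differs from xy: not invariant]
(C) x - y  ->  (-y) - (x) = -x - y   [differs from x - y: not invariant]
(D) x + y  ->  (-y) + (x) = x - y   [differs from x + y: not invariant]

Only option (A), x^2 + y^2, is unchanged by the transformation.
Geometrically, x^2 + y^2 is the squared distance from the origin, which every rotation about the origin preserves.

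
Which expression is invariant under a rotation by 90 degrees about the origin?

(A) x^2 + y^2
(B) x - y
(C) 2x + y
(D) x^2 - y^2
A

A rotation by 90 degrees sends (x, y) to (-y, x).
Substitute the transformed coordinates into each option and compare with the original:
(A) x^2 + y^2  ->  (-y)^2 + (x)^2 = x^2 + y^2   [equals x^2 + y^2: invariant]
(B) x - y  ->  (-y) - (x) = -x - y   [differs from x - y: not invariant]
(C) 2x + y  ->  2(-y) + (x) = x - 2y   [differs from 2x + y: not invariant]
(D) x^2 - y^2  ->  (-y)^2 - (x)^2 = -x^2 + y^2   [differs from x^2 - y^2: not invariant]

Only option (A), x^2 + y^2, is unchanged by the transformation.
Geometrically, x^2 + y^2 is the squared distance from the origin, which every rotation about the origin preserves.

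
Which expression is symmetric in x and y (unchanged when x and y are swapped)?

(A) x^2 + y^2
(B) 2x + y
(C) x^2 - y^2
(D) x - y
A

A symmetric expression is unchanged when the variables are permuted; here the transformation to test is the swap (x, y) -> (y, x).
Substitute the transformed coordinates into each option and compare with the original:
(A) x^2 + y^2  ->  (y)^2 + (x)^2 = x^2 + y^2   [equals x^2 + y^2: invariant]
(B) 2x + y  ->  2(y) + (x) = x + 2y   [differs from 2x + y: not invariant]
(C) x^2 - y^2  ->  (y)^2 - (x)^2 = -x^2 + y^2   [differs from x^2 - y^2: not invariant]
(D) x - y  ->  (y) - (x) = -x + y   [differs from x - y: not invariant]

Only option (A), x^2 + y^2, is unchanged by the transformation.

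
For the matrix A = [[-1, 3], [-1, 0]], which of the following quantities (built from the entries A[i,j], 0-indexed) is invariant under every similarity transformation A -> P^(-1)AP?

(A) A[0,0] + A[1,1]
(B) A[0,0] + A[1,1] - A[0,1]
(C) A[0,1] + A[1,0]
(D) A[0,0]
A

A[0,0] + A[1,1] is the trace of A. By the cyclic property of the trace, tr(P^(-1)AP) = tr(APP^(-1)) = tr(A), so it is the same for every matrix similar to A.

The other combinations are not similarity invariants. For example, take P = [[1, -1], [0, 1]] (det P = 1), so P^(-1) = [[1, 1], [0, 1]] and
B = P^(-1)AP = [[-2, 5], [-1, 1]].
Evaluating each option on A and on B:
(A) A[0,0] + A[1,1]: -1 for A, -1 for B -> unchanged
(B) A[0,0] + A[1,1] - A[0,1]: -4 for A, -6 for B -> changes
(C) A[0,1] + A[1,0]: 2 for A, 4 for B -> changes
(D) A[0,0]: -1 for A, -2 for B -> changes

Only (A) A[0,0] + A[1,1] = -1 survives (and it does so for every P, not just this one), so it is the invariant.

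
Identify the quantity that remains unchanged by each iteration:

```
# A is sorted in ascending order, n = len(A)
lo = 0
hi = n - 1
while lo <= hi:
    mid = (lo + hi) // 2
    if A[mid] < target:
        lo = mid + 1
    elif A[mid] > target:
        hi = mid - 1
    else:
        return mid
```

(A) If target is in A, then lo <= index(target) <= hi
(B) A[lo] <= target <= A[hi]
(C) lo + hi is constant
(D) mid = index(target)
A

A loop invariant must hold before the first iteration and be re-established by every execution of the body.

(A) If target is in A, then lo <= index(target) <= hi: Before the loop [lo, hi] = [0, n-1] covers every index. When A[mid] < target, sortedness puts target strictly to the right of mid, so setting lo = mid + 1 keeps index(target) in [lo, hi]; symmetrically for hi = mid - 1. Hence 'if target is in A then lo <= index(target) <= hi' holds after every iteration, and when lo > hi it proves target is absent.

The other options fail:
(B) A[lo] <= target <= A[hi]: fails when target is not in A (e.g. target < A[0] already violates it before the loop), so it is not maintained in general.
(C) lo + hi is constant: each iteration moves exactly one of lo, hi, so lo + hi changes (e.g. 0 + (n-1) becomes (mid+1) + (n-1)).
(D) mid = index(target): mid is just the current probe; it equals index(target) only on the iteration that returns.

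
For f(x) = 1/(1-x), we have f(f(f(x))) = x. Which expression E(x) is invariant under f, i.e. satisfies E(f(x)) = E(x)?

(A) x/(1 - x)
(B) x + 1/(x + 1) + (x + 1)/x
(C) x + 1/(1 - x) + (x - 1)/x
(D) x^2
C

Replace x by f(x) = 1/(1 - x) in each option and simplify. As a quick numerical cross-check, also compare E(4) with E(f(4)) = E(-1/3).

(A) x/(1 - x)  ->  (1/(1 - x))/(1 - (1/(1 - x))) = -1/x; check: E(4) = -4/3 but E(-1/3) = -1/4.   [not invariant]
(B) x + 1/(x + 1) + (x + 1)/x  ->  (1/(1 - x)) + 1/((1/(1 - x)) + 1) + ((1/(1 - x)) + 1)/(1/(1 - x)) = (-x^3 + 6x^2 - 11x + 7)/(x^2 - 3x + 2); check: E(4) = 109/20 but E(-1/3) = -5/6.   [not invariant]
(C) x + 1/(1 - x) + (x - 1)/x  ->  (1/(1 - x)) + 1/(1 - (1/(1 - x))) + ((1/(1 - x)) - 1)/(1/(1 - x)), which simplifies back to x + 1/(1 - x) + (x - 1)/x; check: E(4) = 53/12, E(-1/3) = 53/12.   [invariant]
(D) x^2  ->  (1/(1 - x))^2 = (x - 1)^(-2); check: E(4) = 16 but E(-1/3) = 1/9.   [not invariant]

Only (C) is unchanged. Indeed f(f(x)) = 1/(1 - 1/(1-x)) = (1-x)/(-x) = (x-1)/x, so E(x) = x + f(x) + f(f(x)) is the sum over the whole 3-cycle; applying f just permutes the three terms cyclically (x -> f(x) -> f(f(x)) -> x), leaving the sum unchanged.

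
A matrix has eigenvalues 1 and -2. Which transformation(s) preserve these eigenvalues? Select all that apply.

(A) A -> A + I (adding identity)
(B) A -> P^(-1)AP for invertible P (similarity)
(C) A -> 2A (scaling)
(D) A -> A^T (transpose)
B and D

Eigenvalues are preserved by:
1. Similarity transformations: A -> P^(-1)AP (same characteristic polynomial)
2. Transpose: A^T has the same eigenvalues as A

Eigenvalues are NOT preserved by:
- Adding identity: eigenvalues become 1+1, -2+1
- Scaling: eigenvalues become 2, -4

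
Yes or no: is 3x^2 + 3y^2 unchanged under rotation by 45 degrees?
Yes

Applying rotation by 45 degrees: x' = x*cos(45 degrees) - y*sin(45 degrees) = sqrt(2)x/2 - sqrt(2)y/2, y' = x*sin(45 degrees) + y*cos(45 degrees) = sqrt(2)x/2 + sqrt(2)y/2

Substituting into 3x^2 + 3y^2:
3(sqrt(2)x/2 - sqrt(2)y/2)^2 + 3(sqrt(2)x/2 + sqrt(2)y/2)^2
= 3x^2 + 3y^2

This equals the original expression 3x^2 + 3y^2, so it IS invariant.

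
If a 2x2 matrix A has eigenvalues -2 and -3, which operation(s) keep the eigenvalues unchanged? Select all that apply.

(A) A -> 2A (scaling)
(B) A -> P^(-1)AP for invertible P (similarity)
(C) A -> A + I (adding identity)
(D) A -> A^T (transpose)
B and D

Eigenvalues are preserved by:
1. Similarity transformations: A -> P^(-1)AP (same characteristic polynomial)
2. Transpose: A^T has the same eigenvalues as A

Eigenvalues are NOT preserved by:
- Adding identity: eigenvalues become -2+1, -3+1
- Scaling: eigenvalues become -4, -6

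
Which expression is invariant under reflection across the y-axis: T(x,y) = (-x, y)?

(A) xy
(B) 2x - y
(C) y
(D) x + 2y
C

The map is reflection across the y-axis: T(x,y) = (-x, y).
Substitute the transformed coordinates into each option and compare with the original:
(A) xy  ->  (-x)(y) = -xy   [differs from xy: not invariant]
(B) 2x - y  ->  2(-x) - (y) = -2x - y   [differs from 2x - y: not invariant]
(C) y  ->  (y) = y   [equals y: invariant]
(D) x + 2y  ->  (-x) + 2(y) = -x + 2y   [differs from x + 2y: not invariant]

Only option (C), y, is unchanged by the transformation.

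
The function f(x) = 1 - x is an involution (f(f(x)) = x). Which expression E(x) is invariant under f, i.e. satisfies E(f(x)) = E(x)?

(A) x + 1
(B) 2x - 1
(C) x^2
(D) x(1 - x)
D

Replace x by f(x) = 1 - x in each option and simplify. As a quick numerical cross-check, also compare E(3) with E(f(3)) = E(-2).

(A) x + 1  ->  (1 - x) + 1 = 2 - x; check: E(3) = 4 but E(-2) = -1.   [not invariant]
(B) 2x - 1  ->  2(1 - x) - 1 = 1 - 2x; check: E(3) = 5 but E(-2) = -5.   [not invariant]
(C) x^2  ->  (1 - x)^2 = (x - 1)^2; check: E(3) = 9 but E(-2) = 4.   [not invariant]
(D) x(1 - x)  ->  (1 - x)(1 - (1 - x)), which simplifies back to x(1 - x); check: E(3) = -6, E(-2) = -6.   [invariant]

Only (D) is unchanged. E is symmetric under swapping x with f(x) = 1 - x, which is exactly what an involution does.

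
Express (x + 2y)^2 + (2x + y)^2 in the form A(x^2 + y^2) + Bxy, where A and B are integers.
5(x^2 + y^2) + 8xy

Expanding: (x + 2y)^2 = x^2 + 4xy + 4y^2
(2x + y)^2 = 4x^2 + 4xy + y^2
Sum = (1+4)(x^2+y^2) + 8xy = 5(x^2 + y^2) + 8xy
This is symmetric in x and y.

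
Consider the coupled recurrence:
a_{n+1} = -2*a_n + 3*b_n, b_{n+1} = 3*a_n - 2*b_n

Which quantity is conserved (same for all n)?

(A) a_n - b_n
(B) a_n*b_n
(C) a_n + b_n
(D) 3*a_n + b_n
C

Replace a_n by a_{n+1} = -2*a_n + 3*b_n and b_n by b_{n+1} = 3*a_n - 2*b_n in each option and simplify:
(A) a_n - b_n  ->  (-2*a_n + 3*b_n) - (3*a_n - 2*b_n) = -5*a_n + 5*b_n   [not conserved]
(B) a_n*b_n  ->  (-2*a_n + 3*b_n)*(3*a_n - 2*b_n) = -6*a_n^2 + 13*a_n*b_n - 6*b_n^2   [not conserved]
(C) a_n + b_n  ->  (-2*a_n + 3*b_n) + (3*a_n - 2*b_n) = a_n + b_n   [conserved]
(D) 3*a_n + b_n  ->  3*(-2*a_n + 3*b_n) + (3*a_n - 2*b_n) = -3*a_n + 7*b_n   [not conserved]

Only (C) a_n + b_n returns to itself after one step, so it is the conserved quantity.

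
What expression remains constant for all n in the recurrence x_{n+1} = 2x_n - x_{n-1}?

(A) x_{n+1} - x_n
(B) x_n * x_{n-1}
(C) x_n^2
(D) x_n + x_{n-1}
A

For the recurrence x_{n+1} = 2x_n - x_{n-1}:

If x_{n+1} = 2x_n - x_{n-1}, then:
x_{n+1} - x_n = x_n - x_{n-1}
The first difference is constant throughout the sequence.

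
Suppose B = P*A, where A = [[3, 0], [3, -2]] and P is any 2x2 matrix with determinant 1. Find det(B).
-6

By the multiplicative property of determinants, det(B) = det(P*A) = det(P) * det(A) = det(A),
so the determinant is invariant under multiplication by any determinant-1 matrix; we just need det(A).

det(A) = (3)(-2) - (0)(3) = -6 - 0 = -6

Therefore det(B) = 1 * (-6) = -6.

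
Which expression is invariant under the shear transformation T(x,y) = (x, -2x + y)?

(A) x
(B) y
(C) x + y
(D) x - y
A

Under the shear T(x,y) = (x, -2x + y):
Substitute the transformed coordinates into each option and compare with the original:
(A) x  ->  (x) = x   [equals x: invariant]
(B) y  ->  (-2x + y) = -2x + y   [differs from y: not invariant]
(C) x + y  ->  (x) + (-2x + y) = -x + y   [differs from x + y: not invariant]
(D) x - y  ->  (x) - (-2x + y) = 3x - y   [differs from x - y: not invariant]

Only option (A), x, is unchanged by the transformation.
A vertical shear moves points parallel to the y-axis, so the x-coordinate (and any function of x alone) is unchanged.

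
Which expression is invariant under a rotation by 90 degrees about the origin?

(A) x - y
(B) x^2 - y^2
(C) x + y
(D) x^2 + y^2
D

A rotation by 90 degrees sends (x, y) to (-y, x).
Substitute the transformed coordinates into each option and compare with the original:
(A) x - y  ->  (-y) - (x) = -x - y   [differs from x - y: not invariant]
(B) x^2 - y^2  ->  (-y)^2 - (x)^2 = -x^2 + y^2   [differs from x^2 - y^2: not invariant]
(C) x + y  ->  (-y) + (x) = x - y   [differs from x + y: not invariant]
(D) x^2 + y^2  ->  (-y)^2 + (x)^2 = x^2 + y^2   [equals x^2 + y^2: invariant]

Only option (D), x^2 + y^2, is unchanged by the transformation.
Geometrically, x^2 + y^2 is the squared distance from the origin, which every rotation about the origin preserves.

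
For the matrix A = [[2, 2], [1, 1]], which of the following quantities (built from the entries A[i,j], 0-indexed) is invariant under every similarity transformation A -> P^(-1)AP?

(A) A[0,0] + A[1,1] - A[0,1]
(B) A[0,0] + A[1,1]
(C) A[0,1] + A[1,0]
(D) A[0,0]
B

A[0,0] + A[1,1] is the trace of A. By the cyclic property of the trace, tr(P^(-1)AP) = tr(APP^(-1)) = tr(A), so it is the same for every matrix similar to A.

The other combinations are not similarity invariants. For example, take P = [[1, 2], [0, 1]] (det P = 1), so P^(-1) = [[1, -2], [0, 1]] and
B = P^(-1)AP = [[0, 0], [1, 3]].
Evaluating each option on A and on B:
(A) A[0,0] + A[1,1] - A[0,1]: 1 for A, 3 for B -> changes
(B) A[0,0] + A[1,1]: 3 for A, 3 for B -> unchanged
(C) A[0,1] + A[1,0]: 3 for A, 1 for B -> changes
(D) A[0,0]: 2 for A, 0 for B -> changes

Only (B) A[0,0] + A[1,1] = 3 survives (and it does so for every P, not just this one), so it is the invariant.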